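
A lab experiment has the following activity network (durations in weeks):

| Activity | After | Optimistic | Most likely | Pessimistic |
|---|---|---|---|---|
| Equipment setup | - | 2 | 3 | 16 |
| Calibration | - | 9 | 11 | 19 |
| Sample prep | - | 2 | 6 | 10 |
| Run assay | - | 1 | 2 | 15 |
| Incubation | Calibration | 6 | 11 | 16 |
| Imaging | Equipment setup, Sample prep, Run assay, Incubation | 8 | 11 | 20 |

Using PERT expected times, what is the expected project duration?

te_Equipment setup = (2 + 4·3 + 16)/6 = 30/6 = 5
te_Calibration = (9 + 4·11 + 19)/6 = 72/6 = 12
te_Sample prep = (2 + 4·6 + 10)/6 = 36/6 = 6
te_Run assay = (1 + 4·2 + 15)/6 = 24/6 = 4
te_Incubation = (6 + 4·11 + 16)/6 = 66/6 = 11
te_Imaging = (8 + 4·11 + 20)/6 = 72/6 = 12

Forward pass:
ES_Equipment setup = 0; EF_Equipment setup = 5
ES_Calibration = 0; EF_Calibration = 12
ES_Sample prep = 0; EF_Sample prep = 6
ES_Run assay = 0; EF_Run assay = 4
ES_Incubation = 12; EF_Incubation = 12+11 = 23
ES_Imaging = max(EF_Equipment setup=5, EF_Sample prep=6, EF_Run assay=4, EF_Incubation=23) = 23; EF_Imaging = 23+12 = 35
Expected project duration μ = 35 weeks. Critical path: Calibration → Incubation → Imaging.

35 weeks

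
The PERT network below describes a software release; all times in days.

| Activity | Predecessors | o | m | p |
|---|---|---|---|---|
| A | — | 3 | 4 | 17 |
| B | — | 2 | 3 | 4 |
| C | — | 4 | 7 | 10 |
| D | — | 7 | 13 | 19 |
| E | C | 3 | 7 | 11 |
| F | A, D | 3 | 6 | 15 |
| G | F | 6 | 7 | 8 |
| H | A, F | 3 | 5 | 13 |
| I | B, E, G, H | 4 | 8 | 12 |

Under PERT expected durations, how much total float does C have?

13 days

te_A = (3 + 4·4 + 17)/6 = 36/6 = 6
te_B = (2 + 4·3 + 4)/6 = 18/6 = 3
te_C = (4 + 4·7 + 10)/6 = 42/6 = 7
te_D = (7 + 4·13 + 19)/6 = 78/6 = 13
te_E = (3 + 4·7 + 11)/6 = 42/6 = 7
te_F = (3 + 4·6 + 15)/6 = 42/6 = 7
te_G = (6 + 4·7 + 8)/6 = 42/6 = 7
te_H = (3 + 4·5 + 13)/6 = 36/6 = 6
te_I = (4 + 4·8 + 12)/6 = 48/6 = 8

Forward pass:
ES_A = 0; EF_A = 6
ES_B = 0; EF_B = 3
ES_C = 0; EF_C = 7
ES_D = 0; EF_D = 13
ES_E = 7; EF_E = 7+7 = 14
ES_F = max(EF_A=6, EF_D=13) = 13; EF_F = 13+7 = 20
ES_G = 20; EF_G = 20+7 = 27
ES_H = max(EF_A=6, EF_F=20) = 20; EF_H = 20+6 = 26
ES_I = max(EF_B=3, EF_E=14, EF_G=27, EF_H=26) = 27; EF_I = 27+8 = 35
Expected project duration μ = 35 days. Critical path: D → F → G → I.

Backward pass:
LF_I = 35; LS_I = 35−8 = 27
LF_H = LS_I = 27; LS_H = 27−6 = 21
LF_G = LS_I = 27; LS_G = 27−7 = 20
LF_F = min(LS_G=20, LS_H=21) = 20; LS_F = 20−7 = 13
LF_E = LS_I = 27; LS_E = 27−7 = 20
LF_D = LS_F = 13; LS_D = 13−13 = 0
LF_C = LS_E = 20; LS_C = 20−7 = 13
LF_B = LS_I = 27; LS_B = 27−3 = 24
LF_A = min(LS_F=13, LS_H=21) = 13; LS_A = 13−6 = 7
Slack_C = LS_C − ES_C = 13 − 0 = 13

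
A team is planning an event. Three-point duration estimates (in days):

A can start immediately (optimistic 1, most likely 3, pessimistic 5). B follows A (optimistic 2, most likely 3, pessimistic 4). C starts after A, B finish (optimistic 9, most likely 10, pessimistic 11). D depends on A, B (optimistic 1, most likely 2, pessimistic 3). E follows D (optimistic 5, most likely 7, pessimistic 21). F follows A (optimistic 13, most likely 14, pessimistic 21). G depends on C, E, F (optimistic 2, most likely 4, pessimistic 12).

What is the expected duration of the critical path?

23 days

te_A = (1 + 4·3 + 5)/6 = 18/6 = 3
te_B = (2 + 4·3 + 4)/6 = 18/6 = 3
te_C = (9 + 4·10 + 11)/6 = 60/6 = 10
te_D = (1 + 4·2 + 3)/6 = 12/6 = 2
te_E = (5 + 4·7 + 21)/6 = 54/6 = 9
te_F = (13 + 4·14 + 21)/6 = 90/6 = 15
te_G = (2 + 4·4 + 12)/6 = 30/6 = 5

Forward pass:
ES_A = 0; EF_A = 3
ES_B = 3; EF_B = 3+3 = 6
ES_C = max(EF_A=3, EF_B=6) = 6; EF_C = 6+10 = 16
ES_D = max(EF_A=3, EF_B=6) = 6; EF_D = 6+2 = 8
ES_E = 8; EF_E = 8+9 = 17
ES_F = 3; EF_F = 3+15 = 18
ES_G = max(EF_C=16, EF_E=17, EF_F=18) = 18; EF_G = 18+5 = 23
Expected project duration μ = 23 days. Critical path: A → F → G.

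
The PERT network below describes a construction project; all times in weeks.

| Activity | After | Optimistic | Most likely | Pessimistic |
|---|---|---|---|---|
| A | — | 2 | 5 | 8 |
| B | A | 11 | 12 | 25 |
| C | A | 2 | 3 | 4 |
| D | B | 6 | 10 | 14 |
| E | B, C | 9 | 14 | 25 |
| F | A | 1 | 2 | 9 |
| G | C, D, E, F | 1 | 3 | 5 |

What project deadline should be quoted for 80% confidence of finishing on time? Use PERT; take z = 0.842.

te_A = (2 + 4·5 + 8)/6 = 30/6 = 5; σ²_A = ((8−2)/6)² = 1.000
te_B = (11 + 4·12 + 25)/6 = 84/6 = 14; σ²_B = ((25−11)/6)² = 5.444
te_C = (2 + 4·3 + 4)/6 = 18/6 = 3; σ²_C = ((4−2)/6)² = 0.111
te_D = (6 + 4·10 + 14)/6 = 60/6 = 10; σ²_D = ((14−6)/6)² = 1.778
te_E = (9 + 4·14 + 25)/6 = 90/6 = 15; σ²_E = ((25−9)/6)² = 7.111
te_F = (1 + 4·2 + 9)/6 = 18/6 = 3; σ²_F = ((9−1)/6)² = 1.778
te_G = (1 + 4·3 + 5)/6 = 18/6 = 3; σ²_G = ((5−1)/6)² = 0.444

Forward pass:
ES_A = 0; EF_A = 5
ES_B = 5; EF_B = 5+14 = 19
ES_C = 5; EF_C = 5+3 = 8
ES_D = 19; EF_D = 19+10 = 29
ES_E = max(EF_B=19, EF_C=8) = 19; EF_E = 19+15 = 34
ES_F = 5; EF_F = 5+3 = 8
ES_G = max(EF_C=8, EF_D=29, EF_E=34, EF_F=8) = 34; EF_G = 34+3 = 37
Expected project duration μ = 37 weeks. Critical path: A → B → E → G.

Variance along critical path = 1.000 + 5.444 + 7.111 + 0.444 = 14.000; σ = 3.742 weeks.
D = μ + z·σ = 37 + 0.842·3.742 = 40.2 weeks

40.2 weeks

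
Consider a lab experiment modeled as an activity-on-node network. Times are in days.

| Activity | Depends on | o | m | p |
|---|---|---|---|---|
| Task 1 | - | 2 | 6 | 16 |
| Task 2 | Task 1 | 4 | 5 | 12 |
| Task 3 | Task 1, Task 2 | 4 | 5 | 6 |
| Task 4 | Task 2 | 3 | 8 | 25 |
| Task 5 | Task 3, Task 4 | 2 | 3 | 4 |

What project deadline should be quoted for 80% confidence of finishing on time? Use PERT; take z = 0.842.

te_Task 1 = (2 + 4·6 + 16)/6 = 42/6 = 7; σ²_Task 1 = ((16−2)/6)² = 5.444
te_Task 2 = (4 + 4·5 + 12)/6 = 36/6 = 6; σ²_Task 2 = ((12−4)/6)² = 1.778
te_Task 3 = (4 + 4·5 + 6)/6 = 30/6 = 5; σ²_Task 3 = ((6−4)/6)² = 0.111
te_Task 4 = (3 + 4·8 + 25)/6 = 60/6 = 10; σ²_Task 4 = ((25−3)/6)² = 13.444
te_Task 5 = (2 + 4·3 + 4)/6 = 18/6 = 3; σ²_Task 5 = ((4−2)/6)² = 0.111

Forward pass:
ES_Task 1 = 0; EF_Task 1 = 7
ES_Task 2 = 7; EF_Task 2 = 7+6 = 13
ES_Task 3 = max(EF_Task 1=7, EF_Task 2=13) = 13; EF_Task 3 = 13+5 = 18
ES_Task 4 = 13; EF_Task 4 = 13+10 = 23
ES_Task 5 = max(EF_Task 3=18, EF_Task 4=23) = 23; EF_Task 5 = 23+3 = 26
Expected project duration μ = 26 days. Critical path: Task 1 → Task 2 → Task 4 → Task 5.

Variance along critical path = 5.444 + 1.778 + 13.444 + 0.111 = 20.778; σ = 4.558 days.
D = μ + z·σ = 26 + 0.842·4.558 = 29.8 days

29.8 days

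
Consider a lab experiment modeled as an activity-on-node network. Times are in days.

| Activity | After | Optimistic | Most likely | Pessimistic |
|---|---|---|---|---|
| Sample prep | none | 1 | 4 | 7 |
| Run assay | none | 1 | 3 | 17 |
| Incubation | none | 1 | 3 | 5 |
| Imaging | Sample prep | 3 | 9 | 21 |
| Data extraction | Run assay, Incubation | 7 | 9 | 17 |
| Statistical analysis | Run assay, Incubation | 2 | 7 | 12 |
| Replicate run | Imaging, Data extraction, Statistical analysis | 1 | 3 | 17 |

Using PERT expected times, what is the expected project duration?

20 days

te_Sample prep = (1 + 4·4 + 7)/6 = 24/6 = 4
te_Run assay = (1 + 4·3 + 17)/6 = 30/6 = 5
te_Incubation = (1 + 4·3 + 5)/6 = 18/6 = 3
te_Imaging = (3 + 4·9 + 21)/6 = 60/6 = 10
te_Data extraction = (7 + 4·9 + 17)/6 = 60/6 = 10
te_Statistical analysis = (2 + 4·7 + 12)/6 = 42/6 = 7
te_Replicate run = (1 + 4·3 + 17)/6 = 30/6 = 5

Forward pass:
ES_Sample prep = 0; EF_Sample prep = 4
ES_Run assay = 0; EF_Run assay = 5
ES_Incubation = 0; EF_Incubation = 3
ES_Imaging = 4; EF_Imaging = 4+10 = 14
ES_Data extraction = max(EF_Run assay=5, EF_Incubation=3) = 5; EF_Data extraction = 5+10 = 15
ES_Statistical analysis = max(EF_Run assay=5, EF_Incubation=3) = 5; EF_Statistical analysis = 5+7 = 12
ES_Replicate run = max(EF_Imaging=14, EF_Data extraction=15, EF_Statistical analysis=12) = 15; EF_Replicate run = 15+5 = 20
Expected project duration μ = 20 days. Critical path: Run assay → Data extraction → Replicate run.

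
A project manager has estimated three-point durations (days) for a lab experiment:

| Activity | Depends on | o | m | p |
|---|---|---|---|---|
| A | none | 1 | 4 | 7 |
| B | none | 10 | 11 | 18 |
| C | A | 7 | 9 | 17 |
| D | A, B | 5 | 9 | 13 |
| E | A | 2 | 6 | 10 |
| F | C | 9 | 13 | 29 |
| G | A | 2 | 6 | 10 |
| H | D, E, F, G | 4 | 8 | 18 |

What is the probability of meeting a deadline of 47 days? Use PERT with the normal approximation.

0.977

te_A = (1 + 4·4 + 7)/6 = 24/6 = 4; σ²_A = ((7−1)/6)² = 1.000
te_B = (10 + 4·11 + 18)/6 = 72/6 = 12; σ²_B = ((18−10)/6)² = 1.778
te_C = (7 + 4·9 + 17)/6 = 60/6 = 10; σ²_C = ((17−7)/6)² = 2.778
te_D = (5 + 4·9 + 13)/6 = 54/6 = 9; σ²_D = ((13−5)/6)² = 1.778
te_E = (2 + 4·6 + 10)/6 = 36/6 = 6; σ²_E = ((10−2)/6)² = 1.778
te_F = (9 + 4·13 + 29)/6 = 90/6 = 15; σ²_F = ((29−9)/6)² = 11.111
te_G = (2 + 4·6 + 10)/6 = 36/6 = 6; σ²_G = ((10−2)/6)² = 1.778
te_H = (4 + 4·8 + 18)/6 = 54/6 = 9; σ²_H = ((18−4)/6)² = 5.444

Forward pass:
ES_A = 0; EF_A = 4
ES_B = 0; EF_B = 12
ES_C = 4; EF_C = 4+10 = 14
ES_D = max(EF_A=4, EF_B=12) = 12; EF_D = 12+9 = 21
ES_E = 4; EF_E = 4+6 = 10
ES_F = 14; EF_F = 14+15 = 29
ES_G = 4; EF_G = 4+6 = 10
ES_H = max(EF_D=21, EF_E=10, EF_F=29, EF_G=10) = 29; EF_H = 29+9 = 38
Expected project duration μ = 38 days. Critical path: A → C → F → H.

Variance along critical path = 1.000 + 2.778 + 11.111 + 5.444 = 20.333; σ = √20.333 = 4.509 days.
Z = (47 − 38) / 4.509 = 1.996
P(T ≤ 47) = Φ(1.996) ≈ 0.977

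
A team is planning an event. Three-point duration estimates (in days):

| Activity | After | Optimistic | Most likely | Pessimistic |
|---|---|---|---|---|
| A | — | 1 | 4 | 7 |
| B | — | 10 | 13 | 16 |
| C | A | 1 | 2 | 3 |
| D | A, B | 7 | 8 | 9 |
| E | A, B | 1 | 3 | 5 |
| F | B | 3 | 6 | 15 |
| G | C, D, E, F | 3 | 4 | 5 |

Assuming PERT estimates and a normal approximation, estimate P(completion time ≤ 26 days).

te_A = (1 + 4·4 + 7)/6 = 24/6 = 4; σ²_A = ((7−1)/6)² = 1.000
te_B = (10 + 4·13 + 16)/6 = 78/6 = 13; σ²_B = ((16−10)/6)² = 1.000
te_C = (1 + 4·2 + 3)/6 = 12/6 = 2; σ²_C = ((3−1)/6)² = 0.111
te_D = (7 + 4·8 + 9)/6 = 48/6 = 8; σ²_D = ((9−7)/6)² = 0.111
te_E = (1 + 4·3 + 5)/6 = 18/6 = 3; σ²_E = ((5−1)/6)² = 0.444
te_F = (3 + 4·6 + 15)/6 = 42/6 = 7; σ²_F = ((15−3)/6)² = 4.000
te_G = (3 + 4·4 + 5)/6 = 24/6 = 4; σ²_G = ((5−3)/6)² = 0.111

Forward pass:
ES_A = 0; EF_A = 4
ES_B = 0; EF_B = 13
ES_C = 4; EF_C = 4+2 = 6
ES_D = max(EF_A=4, EF_B=13) = 13; EF_D = 13+8 = 21
ES_E = max(EF_A=4, EF_B=13) = 13; EF_E = 13+3 = 16
ES_F = 13; EF_F = 13+7 = 20
ES_G = max(EF_C=6, EF_D=21, EF_E=16, EF_F=20) = 21; EF_G = 21+4 = 25
Expected project duration μ = 25 days. Critical path: B → D → G.

Variance along critical path = 1.000 + 0.111 + 0.111 = 1.222; σ = √1.222 = 1.106 days.
Z = (26 − 25) / 1.106 = 0.905
P(T ≤ 26) = Φ(0.905) ≈ 0.817

0.817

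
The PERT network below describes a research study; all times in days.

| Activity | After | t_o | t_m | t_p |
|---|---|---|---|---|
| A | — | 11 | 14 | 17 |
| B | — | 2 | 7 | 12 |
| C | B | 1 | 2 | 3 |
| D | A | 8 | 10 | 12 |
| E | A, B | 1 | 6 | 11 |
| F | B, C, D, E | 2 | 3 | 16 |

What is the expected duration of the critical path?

te_A = (11 + 4·14 + 17)/6 = 84/6 = 14
te_B = (2 + 4·7 + 12)/6 = 42/6 = 7
te_C = (1 + 4·2 + 3)/6 = 12/6 = 2
te_D = (8 + 4·10 + 12)/6 = 60/6 = 10
te_E = (1 + 4·6 + 11)/6 = 36/6 = 6
te_F = (2 + 4·3 + 16)/6 = 30/6 = 5

Forward pass:
ES_A = 0; EF_A = 14
ES_B = 0; EF_B = 7
ES_C = 7; EF_C = 7+2 = 9
ES_D = 14; EF_D = 14+10 = 24
ES_E = max(EF_A=14, EF_B=7) = 14; EF_E = 14+6 = 20
ES_F = max(EF_B=7, EF_C=9, EF_D=24, EF_E=20) = 24; EF_F = 24+5 = 29
Expected project duration μ = 29 days. Critical path: A → D → F.

29 days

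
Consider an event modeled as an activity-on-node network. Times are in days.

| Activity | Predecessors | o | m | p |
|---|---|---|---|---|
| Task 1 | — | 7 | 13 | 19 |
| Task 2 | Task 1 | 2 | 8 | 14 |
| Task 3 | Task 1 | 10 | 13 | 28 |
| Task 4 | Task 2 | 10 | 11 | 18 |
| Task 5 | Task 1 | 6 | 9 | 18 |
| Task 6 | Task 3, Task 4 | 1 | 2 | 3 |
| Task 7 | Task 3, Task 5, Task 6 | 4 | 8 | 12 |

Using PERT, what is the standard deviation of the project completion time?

te_Task 1 = (7 + 4·13 + 19)/6 = 78/6 = 13; σ²_Task 1 = ((19−7)/6)² = 4.000
te_Task 2 = (2 + 4·8 + 14)/6 = 48/6 = 8; σ²_Task 2 = ((14−2)/6)² = 4.000
te_Task 3 = (10 + 4·13 + 28)/6 = 90/6 = 15; σ²_Task 3 = ((28−10)/6)² = 9.000
te_Task 4 = (10 + 4·11 + 18)/6 = 72/6 = 12; σ²_Task 4 = ((18−10)/6)² = 1.778
te_Task 5 = (6 + 4·9 + 18)/6 = 60/6 = 10; σ²_Task 5 = ((18−6)/6)² = 4.000
te_Task 6 = (1 + 4·2 + 3)/6 = 12/6 = 2; σ²_Task 6 = ((3−1)/6)² = 0.111
te_Task 7 = (4 + 4·8 + 12)/6 = 48/6 = 8; σ²_Task 7 = ((12−4)/6)² = 1.778

Forward pass:
ES_Task 1 = 0; EF_Task 1 = 13
ES_Task 2 = 13; EF_Task 2 = 13+8 = 21
ES_Task 3 = 13; EF_Task 3 = 13+15 = 28
ES_Task 4 = 21; EF_Task 4 = 21+12 = 33
ES_Task 5 = 13; EF_Task 5 = 13+10 = 23
ES_Task 6 = max(EF_Task 3=28, EF_Task 4=33) = 33; EF_Task 6 = 33+2 = 35
ES_Task 7 = max(EF_Task 3=28, EF_Task 5=23, EF_Task 6=35) = 35; EF_Task 7 = 35+8 = 43
Expected project duration μ = 43 days. Critical path: Task 1 → Task 2 → Task 4 → Task 6 → Task 7.

Variance along critical path = 4.000 + 4.000 + 1.778 + 0.111 + 1.778 = 11.667
σ = √11.667 = 3.416 days

3.42 days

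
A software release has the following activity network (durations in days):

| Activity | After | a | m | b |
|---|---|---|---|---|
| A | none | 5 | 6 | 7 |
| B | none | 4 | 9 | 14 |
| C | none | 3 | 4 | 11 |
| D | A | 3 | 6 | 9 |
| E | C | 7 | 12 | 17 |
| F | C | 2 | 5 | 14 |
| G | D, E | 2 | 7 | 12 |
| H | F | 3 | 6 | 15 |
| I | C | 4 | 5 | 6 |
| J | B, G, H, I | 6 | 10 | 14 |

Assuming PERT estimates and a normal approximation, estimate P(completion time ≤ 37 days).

0.840

te_A = (5 + 4·6 + 7)/6 = 36/6 = 6; σ²_A = ((7−5)/6)² = 0.111
te_B = (4 + 4·9 + 14)/6 = 54/6 = 9; σ²_B = ((14−4)/6)² = 2.778
te_C = (3 + 4·4 + 11)/6 = 30/6 = 5; σ²_C = ((11−3)/6)² = 1.778
te_D = (3 + 4·6 + 9)/6 = 36/6 = 6; σ²_D = ((9−3)/6)² = 1.000
te_E = (7 + 4·12 + 17)/6 = 72/6 = 12; σ²_E = ((17−7)/6)² = 2.778
te_F = (2 + 4·5 + 14)/6 = 36/6 = 6; σ²_F = ((14−2)/6)² = 4.000
te_G = (2 + 4·7 + 12)/6 = 42/6 = 7; σ²_G = ((12−2)/6)² = 2.778
te_H = (3 + 4·6 + 15)/6 = 42/6 = 7; σ²_H = ((15−3)/6)² = 4.000
te_I = (4 + 4·5 + 6)/6 = 30/6 = 5; σ²_I = ((6−4)/6)² = 0.111
te_J = (6 + 4·10 + 14)/6 = 60/6 = 10; σ²_J = ((14−6)/6)² = 1.778

Forward pass:
ES_A = 0; EF_A = 6
ES_B = 0; EF_B = 9
ES_C = 0; EF_C = 5
ES_D = 6; EF_D = 6+6 = 12
ES_E = 5; EF_E = 5+12 = 17
ES_F = 5; EF_F = 5+6 = 11
ES_G = max(EF_D=12, EF_E=17) = 17; EF_G = 17+7 = 24
ES_H = 11; EF_H = 11+7 = 18
ES_I = 5; EF_I = 5+5 = 10
ES_J = max(EF_B=9, EF_G=24, EF_H=18, EF_I=10) = 24; EF_J = 24+10 = 34
Expected project duration μ = 34 days. Critical path: C → E → G → J.

Variance along critical path = 1.778 + 2.778 + 2.778 + 1.778 = 9.111; σ = √9.111 = 3.018 days.
Z = (37 − 34) / 3.018 = 0.994
P(T ≤ 37) = Φ(0.994) ≈ 0.840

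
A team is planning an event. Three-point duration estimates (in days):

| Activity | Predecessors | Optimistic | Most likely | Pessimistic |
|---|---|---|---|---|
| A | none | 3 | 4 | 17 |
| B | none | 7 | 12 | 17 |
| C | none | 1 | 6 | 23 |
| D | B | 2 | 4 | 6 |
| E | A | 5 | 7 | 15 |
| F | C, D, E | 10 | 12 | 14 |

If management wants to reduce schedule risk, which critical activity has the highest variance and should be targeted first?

B

te_A = (3 + 4·4 + 17)/6 = 36/6 = 6; σ²_A = ((17−3)/6)² = 5.444
te_B = (7 + 4·12 + 17)/6 = 72/6 = 12; σ²_B = ((17−7)/6)² = 2.778
te_C = (1 + 4·6 + 23)/6 = 48/6 = 8; σ²_C = ((23−1)/6)² = 13.444
te_D = (2 + 4·4 + 6)/6 = 24/6 = 4; σ²_D = ((6−2)/6)² = 0.444
te_E = (5 + 4·7 + 15)/6 = 48/6 = 8; σ²_E = ((15−5)/6)² = 2.778
te_F = (10 + 4·12 + 14)/6 = 72/6 = 12; σ²_F = ((14−10)/6)² = 0.444

Forward pass:
ES_A = 0; EF_A = 6
ES_B = 0; EF_B = 12
ES_C = 0; EF_C = 8
ES_D = 12; EF_D = 12+4 = 16
ES_E = 6; EF_E = 6+8 = 14
ES_F = max(EF_C=8, EF_D=16, EF_E=14) = 16; EF_F = 16+12 = 28
Expected project duration μ = 28 days. Critical path: B → D → F.

Variances on critical path: σ²_B=2.778, σ²_D=0.444, σ²_F=0.444.
Largest is σ²_B = 2.778.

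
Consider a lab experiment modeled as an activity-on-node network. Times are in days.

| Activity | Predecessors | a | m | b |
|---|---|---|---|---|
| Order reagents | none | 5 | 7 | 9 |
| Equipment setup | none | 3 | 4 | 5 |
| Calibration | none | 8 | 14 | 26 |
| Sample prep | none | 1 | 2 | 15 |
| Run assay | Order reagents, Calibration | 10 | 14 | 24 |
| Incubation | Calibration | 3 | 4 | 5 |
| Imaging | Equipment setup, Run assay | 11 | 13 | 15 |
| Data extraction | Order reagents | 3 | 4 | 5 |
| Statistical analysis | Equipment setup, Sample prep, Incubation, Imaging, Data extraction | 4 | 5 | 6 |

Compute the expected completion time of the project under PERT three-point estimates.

48 days

te_Order reagents = (5 + 4·7 + 9)/6 = 42/6 = 7
te_Equipment setup = (3 + 4·4 + 5)/6 = 24/6 = 4
te_Calibration = (8 + 4·14 + 26)/6 = 90/6 = 15
te_Sample prep = (1 + 4·2 + 15)/6 = 24/6 = 4
te_Run assay = (10 + 4·14 + 24)/6 = 90/6 = 15
te_Incubation = (3 + 4·4 + 5)/6 = 24/6 = 4
te_Imaging = (11 + 4·13 + 15)/6 = 78/6 = 13
te_Data extraction = (3 + 4·4 + 5)/6 = 24/6 = 4
te_Statistical analysis = (4 + 4·5 + 6)/6 = 30/6 = 5

Forward pass:
ES_Order reagents = 0; EF_Order reagents = 7
ES_Equipment setup = 0; EF_Equipment setup = 4
ES_Calibration = 0; EF_Calibration = 15
ES_Sample prep = 0; EF_Sample prep = 4
ES_Run assay = max(EF_Order reagents=7, EF_Calibration=15) = 15; EF_Run assay = 15+15 = 30
ES_Incubation = 15; EF_Incubation = 15+4 = 19
ES_Imaging = max(EF_Equipment setup=4, EF_Run assay=30) = 30; EF_Imaging = 30+13 = 43
ES_Data extraction = 7; EF_Data extraction = 7+4 = 11
ES_Statistical analysis = max(EF_Equipment setup=4, EF_Sample prep=4, EF_Incubation=19, EF_Imaging=43, EF_Data extraction=11) = 43; EF_Statistical analysis = 43+5 = 48
Expected project duration μ = 48 days. Critical path: Calibration → Run assay → Imaging → Statistical analysis.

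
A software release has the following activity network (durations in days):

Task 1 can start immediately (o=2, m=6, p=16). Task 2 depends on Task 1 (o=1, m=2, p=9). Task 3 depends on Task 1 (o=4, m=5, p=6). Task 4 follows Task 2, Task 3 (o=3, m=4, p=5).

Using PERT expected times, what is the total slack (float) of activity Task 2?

2 days

te_Task 1 = (2 + 4·6 + 16)/6 = 42/6 = 7
te_Task 2 = (1 + 4·2 + 9)/6 = 18/6 = 3
te_Task 3 = (4 + 4·5 + 6)/6 = 30/6 = 5
te_Task 4 = (3 + 4·4 + 5)/6 = 24/6 = 4

Forward pass:
ES_Task 1 = 0; EF_Task 1 = 7
ES_Task 2 = 7; EF_Task 2 = 7+3 = 10
ES_Task 3 = 7; EF_Task 3 = 7+5 = 12
ES_Task 4 = max(EF_Task 2=10, EF_Task 3=12) = 12; EF_Task 4 = 12+4 = 16
Expected project duration μ = 16 days. Critical path: Task 1 → Task 3 → Task 4.

Backward pass:
LF_Task 4 = 16; LS_Task 4 = 16−4 = 12
LF_Task 3 = LS_Task 4 = 12; LS_Task 3 = 12−5 = 7
LF_Task 2 = LS_Task 4 = 12; LS_Task 2 = 12−3 = 9
LF_Task 1 = min(LS_Task 2=9, LS_Task 3=7) = 7; LS_Task 1 = 7−7 = 0
Slack_Task 2 = LS_Task 2 − ES_Task 2 = 9 − 7 = 2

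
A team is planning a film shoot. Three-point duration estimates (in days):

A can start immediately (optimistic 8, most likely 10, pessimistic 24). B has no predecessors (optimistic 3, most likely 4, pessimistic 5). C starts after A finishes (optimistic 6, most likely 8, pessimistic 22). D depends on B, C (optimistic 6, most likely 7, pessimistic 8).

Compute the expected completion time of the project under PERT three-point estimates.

29 days

te_A = (8 + 4·10 + 24)/6 = 72/6 = 12
te_B = (3 + 4·4 + 5)/6 = 24/6 = 4
te_C = (6 + 4·8 + 22)/6 = 60/6 = 10
te_D = (6 + 4·7 + 8)/6 = 42/6 = 7

Forward pass:
ES_A = 0; EF_A = 12
ES_B = 0; EF_B = 4
ES_C = 12; EF_C = 12+10 = 22
ES_D = max(EF_B=4, EF_C=22) = 22; EF_D = 22+7 = 29
Expected project duration μ = 29 days. Critical path: A → C → D.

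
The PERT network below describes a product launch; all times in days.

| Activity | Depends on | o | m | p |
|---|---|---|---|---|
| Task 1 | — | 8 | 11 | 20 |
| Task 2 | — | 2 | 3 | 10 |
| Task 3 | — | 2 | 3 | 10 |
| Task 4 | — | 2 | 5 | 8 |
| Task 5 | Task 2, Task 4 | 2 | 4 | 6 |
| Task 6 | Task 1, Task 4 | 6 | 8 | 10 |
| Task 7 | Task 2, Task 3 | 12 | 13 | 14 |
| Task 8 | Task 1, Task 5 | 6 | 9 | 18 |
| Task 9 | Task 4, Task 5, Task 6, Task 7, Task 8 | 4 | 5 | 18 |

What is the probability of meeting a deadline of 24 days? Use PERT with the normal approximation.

te_Task 1 = (8 + 4·11 + 20)/6 = 72/6 = 12; σ²_Task 1 = ((20−8)/6)² = 4.000
te_Task 2 = (2 + 4·3 + 10)/6 = 24/6 = 4; σ²_Task 2 = ((10−2)/6)² = 1.778
te_Task 3 = (2 + 4·3 + 10)/6 = 24/6 = 4; σ²_Task 3 = ((10−2)/6)² = 1.778
te_Task 4 = (2 + 4·5 + 8)/6 = 30/6 = 5; σ²_Task 4 = ((8−2)/6)² = 1.000
te_Task 5 = (2 + 4·4 + 6)/6 = 24/6 = 4; σ²_Task 5 = ((6−2)/6)² = 0.444
te_Task 6 = (6 + 4·8 + 10)/6 = 48/6 = 8; σ²_Task 6 = ((10−6)/6)² = 0.444
te_Task 7 = (12 + 4·13 + 14)/6 = 78/6 = 13; σ²_Task 7 = ((14−12)/6)² = 0.111
te_Task 8 = (6 + 4·9 + 18)/6 = 60/6 = 10; σ²_Task 8 = ((18−6)/6)² = 4.000
te_Task 9 = (4 + 4·5 + 18)/6 = 42/6 = 7; σ²_Task 9 = ((18−4)/6)² = 5.444

Forward pass:
ES_Task 1 = 0; EF_Task 1 = 12
ES_Task 2 = 0; EF_Task 2 = 4
ES_Task 3 = 0; EF_Task 3 = 4
ES_Task 4 = 0; EF_Task 4 = 5
ES_Task 5 = max(EF_Task 2=4, EF_Task 4=5) = 5; EF_Task 5 = 5+4 = 9
ES_Task 6 = max(EF_Task 1=12, EF_Task 4=5) = 12; EF_Task 6 = 12+8 = 20
ES_Task 7 = max(EF_Task 2=4, EF_Task 3=4) = 4; EF_Task 7 = 4+13 = 17
ES_Task 8 = max(EF_Task 1=12, EF_Task 5=9) = 12; EF_Task 8 = 12+10 = 22
ES_Task 9 = max(EF_Task 4=5, EF_Task 5=9, EF_Task 6=20, EF_Task 7=17, EF_Task 8=22) = 22; EF_Task 9 = 22+7 = 29
Expected project duration μ = 29 days. Critical path: Task 1 → Task 8 → Task 9.

Variance along critical path = 4.000 + 4.000 + 5.444 = 13.444; σ = √13.444 = 3.667 days.
Z = (24 − 29) / 3.667 = -1.364
P(T ≤ 24) = Φ(-1.364) ≈ 0.086

0.086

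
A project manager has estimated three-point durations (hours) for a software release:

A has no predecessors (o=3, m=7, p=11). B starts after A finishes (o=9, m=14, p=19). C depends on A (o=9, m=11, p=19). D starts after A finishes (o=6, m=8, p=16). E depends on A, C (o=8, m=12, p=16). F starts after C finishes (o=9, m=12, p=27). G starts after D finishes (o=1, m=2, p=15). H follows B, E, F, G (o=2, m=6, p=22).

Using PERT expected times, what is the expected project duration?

te_A = (3 + 4·7 + 11)/6 = 42/6 = 7
te_B = (9 + 4·14 + 19)/6 = 84/6 = 14
te_C = (9 + 4·11 + 19)/6 = 72/6 = 12
te_D = (6 + 4·8 + 16)/6 = 54/6 = 9
te_E = (8 + 4·12 + 16)/6 = 72/6 = 12
te_F = (9 + 4·12 + 27)/6 = 84/6 = 14
te_G = (1 + 4·2 + 15)/6 = 24/6 = 4
te_H = (2 + 4·6 + 22)/6 = 48/6 = 8

Forward pass:
ES_A = 0; EF_A = 7
ES_B = 7; EF_B = 7+14 = 21
ES_C = 7; EF_C = 7+12 = 19
ES_D = 7; EF_D = 7+9 = 16
ES_E = max(EF_A=7, EF_C=19) = 19; EF_E = 19+12 = 31
ES_F = 19; EF_F = 19+14 = 33
ES_G = 16; EF_G = 16+4 = 20
ES_H = max(EF_B=21, EF_E=31, EF_F=33, EF_G=20) = 33; EF_H = 33+8 = 41
Expected project duration μ = 41 hours. Critical path: A → C → F → H.

41 hours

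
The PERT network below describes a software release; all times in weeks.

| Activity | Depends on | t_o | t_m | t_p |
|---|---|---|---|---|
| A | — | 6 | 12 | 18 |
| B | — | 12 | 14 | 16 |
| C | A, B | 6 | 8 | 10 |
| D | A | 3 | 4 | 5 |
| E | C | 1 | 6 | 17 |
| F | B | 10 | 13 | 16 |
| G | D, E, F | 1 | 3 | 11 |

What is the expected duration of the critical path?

te_A = (6 + 4·12 + 18)/6 = 72/6 = 12
te_B = (12 + 4·14 + 16)/6 = 84/6 = 14
te_C = (6 + 4·8 + 10)/6 = 48/6 = 8
te_D = (3 + 4·4 + 5)/6 = 24/6 = 4
te_E = (1 + 4·6 + 17)/6 = 42/6 = 7
te_F = (10 + 4·13 + 16)/6 = 78/6 = 13
te_G = (1 + 4·3 + 11)/6 = 24/6 = 4

Forward pass:
ES_A = 0; EF_A = 12
ES_B = 0; EF_B = 14
ES_C = max(EF_A=12, EF_B=14) = 14; EF_C = 14+8 = 22
ES_D = 12; EF_D = 12+4 = 16
ES_E = 22; EF_E = 22+7 = 29
ES_F = 14; EF_F = 14+13 = 27
ES_G = max(EF_D=16, EF_E=29, EF_F=27) = 29; EF_G = 29+4 = 33
Expected project duration μ = 33 weeks. Critical path: B → C → E → G.

33 weeks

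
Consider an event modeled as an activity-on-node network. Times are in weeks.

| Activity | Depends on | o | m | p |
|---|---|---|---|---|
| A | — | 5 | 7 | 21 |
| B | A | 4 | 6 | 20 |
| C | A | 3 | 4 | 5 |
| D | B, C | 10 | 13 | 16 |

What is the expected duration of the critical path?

te_A = (5 + 4·7 + 21)/6 = 54/6 = 9
te_B = (4 + 4·6 + 20)/6 = 48/6 = 8
te_C = (3 + 4·4 + 5)/6 = 24/6 = 4
te_D = (10 + 4·13 + 16)/6 = 78/6 = 13

Forward pass:
ES_A = 0; EF_A = 9
ES_B = 9; EF_B = 9+8 = 17
ES_C = 9; EF_C = 9+4 = 13
ES_D = max(EF_B=17, EF_C=13) = 17; EF_D = 17+13 = 30
Expected project duration μ = 30 weeks. Critical path: A → B → D.

30 weeks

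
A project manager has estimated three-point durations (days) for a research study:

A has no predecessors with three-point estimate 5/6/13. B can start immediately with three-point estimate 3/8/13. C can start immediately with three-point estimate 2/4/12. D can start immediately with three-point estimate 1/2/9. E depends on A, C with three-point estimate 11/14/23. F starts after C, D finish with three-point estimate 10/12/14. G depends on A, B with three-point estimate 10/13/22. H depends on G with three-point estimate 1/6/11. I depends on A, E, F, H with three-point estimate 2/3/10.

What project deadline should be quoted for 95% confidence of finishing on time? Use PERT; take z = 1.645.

37.5 days

te_A = (5 + 4·6 + 13)/6 = 42/6 = 7; σ²_A = ((13−5)/6)² = 1.778
te_B = (3 + 4·8 + 13)/6 = 48/6 = 8; σ²_B = ((13−3)/6)² = 2.778
te_C = (2 + 4·4 + 12)/6 = 30/6 = 5; σ²_C = ((12−2)/6)² = 2.778
te_D = (1 + 4·2 + 9)/6 = 18/6 = 3; σ²_D = ((9−1)/6)² = 1.778
te_E = (11 + 4·14 + 23)/6 = 90/6 = 15; σ²_E = ((23−11)/6)² = 4.000
te_F = (10 + 4·12 + 14)/6 = 72/6 = 12; σ²_F = ((14−10)/6)² = 0.444
te_G = (10 + 4·13 + 22)/6 = 84/6 = 14; σ²_G = ((22−10)/6)² = 4.000
te_H = (1 + 4·6 + 11)/6 = 36/6 = 6; σ²_H = ((11−1)/6)² = 2.778
te_I = (2 + 4·3 + 10)/6 = 24/6 = 4; σ²_I = ((10−2)/6)² = 1.778

Forward pass:
ES_A = 0; EF_A = 7
ES_B = 0; EF_B = 8
ES_C = 0; EF_C = 5
ES_D = 0; EF_D = 3
ES_E = max(EF_A=7, EF_C=5) = 7; EF_E = 7+15 = 22
ES_F = max(EF_C=5, EF_D=3) = 5; EF_F = 5+12 = 17
ES_G = max(EF_A=7, EF_B=8) = 8; EF_G = 8+14 = 22
ES_H = 22; EF_H = 22+6 = 28
ES_I = max(EF_A=7, EF_E=22, EF_F=17, EF_H=28) = 28; EF_I = 28+4 = 32
Expected project duration μ = 32 days. Critical path: B → G → H → I.

Variance along critical path = 2.778 + 4.000 + 2.778 + 1.778 = 11.333; σ = 3.367 days.
D = μ + z·σ = 32 + 1.645·3.367 = 37.5 days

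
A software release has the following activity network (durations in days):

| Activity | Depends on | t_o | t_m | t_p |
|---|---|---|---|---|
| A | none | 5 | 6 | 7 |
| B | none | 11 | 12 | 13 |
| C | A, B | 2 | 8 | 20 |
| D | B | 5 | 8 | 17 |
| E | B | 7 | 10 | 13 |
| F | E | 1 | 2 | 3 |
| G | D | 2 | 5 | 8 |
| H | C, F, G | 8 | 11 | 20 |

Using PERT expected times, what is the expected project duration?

te_A = (5 + 4·6 + 7)/6 = 36/6 = 6
te_B = (11 + 4·12 + 13)/6 = 72/6 = 12
te_C = (2 + 4·8 + 20)/6 = 54/6 = 9
te_D = (5 + 4·8 + 17)/6 = 54/6 = 9
te_E = (7 + 4·10 + 13)/6 = 60/6 = 10
te_F = (1 + 4·2 + 3)/6 = 12/6 = 2
te_G = (2 + 4·5 + 8)/6 = 30/6 = 5
te_H = (8 + 4·11 + 20)/6 = 72/6 = 12

Forward pass:
ES_A = 0; EF_A = 6
ES_B = 0; EF_B = 12
ES_C = max(EF_A=6, EF_B=12) = 12; EF_C = 12+9 = 21
ES_D = 12; EF_D = 12+9 = 21
ES_E = 12; EF_E = 12+10 = 22
ES_F = 22; EF_F = 22+2 = 24
ES_G = 21; EF_G = 21+5 = 26
ES_H = max(EF_C=21, EF_F=24, EF_G=26) = 26; EF_H = 26+12 = 38
Expected project duration μ = 38 days. Critical path: B → D → G → H.

38 days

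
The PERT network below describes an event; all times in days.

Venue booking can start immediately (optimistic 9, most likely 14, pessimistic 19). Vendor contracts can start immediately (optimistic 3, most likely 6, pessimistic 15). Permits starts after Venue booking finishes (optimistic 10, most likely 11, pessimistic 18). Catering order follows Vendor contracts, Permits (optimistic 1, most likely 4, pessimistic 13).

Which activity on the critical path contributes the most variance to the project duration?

Catering order

te_Venue booking = (9 + 4·14 + 19)/6 = 84/6 = 14; σ²_Venue booking = ((19−9)/6)² = 2.778
te_Vendor contracts = (3 + 4·6 + 15)/6 = 42/6 = 7; σ²_Vendor contracts = ((15−3)/6)² = 4.000
te_Permits = (10 + 4·11 + 18)/6 = 72/6 = 12; σ²_Permits = ((18−10)/6)² = 1.778
te_Catering order = (1 + 4·4 + 13)/6 = 30/6 = 5; σ²_Catering order = ((13−1)/6)² = 4.000

Forward pass:
ES_Venue booking = 0; EF_Venue booking = 14
ES_Vendor contracts = 0; EF_Vendor contracts = 7
ES_Permits = 14; EF_Permits = 14+12 = 26
ES_Catering order = max(EF_Vendor contracts=7, EF_Permits=26) = 26; EF_Catering order = 26+5 = 31
Expected project duration μ = 31 days. Critical path: Venue booking → Permits → Catering order.

Variances on critical path: σ²_Venue booking=2.778, σ²_Permits=1.778, σ²_Catering order=4.000.
Largest is σ²_Catering order = 4.000.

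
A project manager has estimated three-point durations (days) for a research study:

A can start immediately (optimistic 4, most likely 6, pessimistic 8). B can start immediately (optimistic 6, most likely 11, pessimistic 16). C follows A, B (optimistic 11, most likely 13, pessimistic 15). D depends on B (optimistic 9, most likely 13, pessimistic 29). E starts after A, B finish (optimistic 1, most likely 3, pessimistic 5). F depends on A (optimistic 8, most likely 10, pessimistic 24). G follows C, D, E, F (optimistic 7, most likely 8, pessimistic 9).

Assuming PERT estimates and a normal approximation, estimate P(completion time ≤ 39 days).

te_A = (4 + 4·6 + 8)/6 = 36/6 = 6; σ²_A = ((8−4)/6)² = 0.444
te_B = (6 + 4·11 + 16)/6 = 66/6 = 11; σ²_B = ((16−6)/6)² = 2.778
te_C = (11 + 4·13 + 15)/6 = 78/6 = 13; σ²_C = ((15−11)/6)² = 0.444
te_D = (9 + 4·13 + 29)/6 = 90/6 = 15; σ²_D = ((29−9)/6)² = 11.111
te_E = (1 + 4·3 + 5)/6 = 18/6 = 3; σ²_E = ((5−1)/6)² = 0.444
te_F = (8 + 4·10 + 24)/6 = 72/6 = 12; σ²_F = ((24−8)/6)² = 7.111
te_G = (7 + 4·8 + 9)/6 = 48/6 = 8; σ²_G = ((9−7)/6)² = 0.111

Forward pass:
ES_A = 0; EF_A = 6
ES_B = 0; EF_B = 11
ES_C = max(EF_A=6, EF_B=11) = 11; EF_C = 11+13 = 24
ES_D = 11; EF_D = 11+15 = 26
ES_E = max(EF_A=6, EF_B=11) = 11; EF_E = 11+3 = 14
ES_F = 6; EF_F = 6+12 = 18
ES_G = max(EF_C=24, EF_D=26, EF_E=14, EF_F=18) = 26; EF_G = 26+8 = 34
Expected project duration μ = 34 days. Critical path: B → D → G.

Variance along critical path = 2.778 + 11.111 + 0.111 = 14.000; σ = √14.000 = 3.742 days.
Z = (39 − 34) / 3.742 = 1.336
P(T ≤ 39) = Φ(1.336) ≈ 0.909

0.909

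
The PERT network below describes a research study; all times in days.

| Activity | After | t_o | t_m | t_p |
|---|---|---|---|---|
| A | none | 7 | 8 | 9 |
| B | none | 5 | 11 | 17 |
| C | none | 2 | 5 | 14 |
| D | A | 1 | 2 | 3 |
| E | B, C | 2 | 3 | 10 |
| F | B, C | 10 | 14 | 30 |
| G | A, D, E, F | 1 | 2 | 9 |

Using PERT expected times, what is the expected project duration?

te_A = (7 + 4·8 + 9)/6 = 48/6 = 8
te_B = (5 + 4·11 + 17)/6 = 66/6 = 11
te_C = (2 + 4·5 + 14)/6 = 36/6 = 6
te_D = (1 + 4·2 + 3)/6 = 12/6 = 2
te_E = (2 + 4·3 + 10)/6 = 24/6 = 4
te_F = (10 + 4·14 + 30)/6 = 96/6 = 16
te_G = (1 + 4·2 + 9)/6 = 18/6 = 3

Forward pass:
ES_A = 0; EF_A = 8
ES_B = 0; EF_B = 11
ES_C = 0; EF_C = 6
ES_D = 8; EF_D = 8+2 = 10
ES_E = max(EF_B=11, EF_C=6) = 11; EF_E = 11+4 = 15
ES_F = max(EF_B=11, EF_C=6) = 11; EF_F = 11+16 = 27
ES_G = max(EF_A=8, EF_D=10, EF_E=15, EF_F=27) = 27; EF_G = 27+3 = 30
Expected project duration μ = 30 days. Critical path: B → F → G.

30 days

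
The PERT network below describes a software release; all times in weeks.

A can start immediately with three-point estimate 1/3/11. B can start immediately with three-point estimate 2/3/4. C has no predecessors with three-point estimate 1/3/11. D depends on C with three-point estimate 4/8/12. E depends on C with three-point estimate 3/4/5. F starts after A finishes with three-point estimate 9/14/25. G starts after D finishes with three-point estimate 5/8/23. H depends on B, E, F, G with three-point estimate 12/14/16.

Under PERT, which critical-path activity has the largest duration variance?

te_A = (1 + 4·3 + 11)/6 = 24/6 = 4; σ²_A = ((11−1)/6)² = 2.778
te_B = (2 + 4·3 + 4)/6 = 18/6 = 3; σ²_B = ((4−2)/6)² = 0.111
te_C = (1 + 4·3 + 11)/6 = 24/6 = 4; σ²_C = ((11−1)/6)² = 2.778
te_D = (4 + 4·8 + 12)/6 = 48/6 = 8; σ²_D = ((12−4)/6)² = 1.778
te_E = (3 + 4·4 + 5)/6 = 24/6 = 4; σ²_E = ((5−3)/6)² = 0.111
te_F = (9 + 4·14 + 25)/6 = 90/6 = 15; σ²_F = ((25−9)/6)² = 7.111
te_G = (5 + 4·8 + 23)/6 = 60/6 = 10; σ²_G = ((23−5)/6)² = 9.000
te_H = (12 + 4·14 + 16)/6 = 84/6 = 14; σ²_H = ((16−12)/6)² = 0.444

Forward pass:
ES_A = 0; EF_A = 4
ES_B = 0; EF_B = 3
ES_C = 0; EF_C = 4
ES_D = 4; EF_D = 4+8 = 12
ES_E = 4; EF_E = 4+4 = 8
ES_F = 4; EF_F = 4+15 = 19
ES_G = 12; EF_G = 12+10 = 22
ES_H = max(EF_B=3, EF_E=8, EF_F=19, EF_G=22) = 22; EF_H = 22+14 = 36
Expected project duration μ = 36 weeks. Critical path: C → D → G → H.

Variances on critical path: σ²_C=2.778, σ²_D=1.778, σ²_G=9.000, σ²_H=0.444.
Largest is σ²_G = 9.000.

G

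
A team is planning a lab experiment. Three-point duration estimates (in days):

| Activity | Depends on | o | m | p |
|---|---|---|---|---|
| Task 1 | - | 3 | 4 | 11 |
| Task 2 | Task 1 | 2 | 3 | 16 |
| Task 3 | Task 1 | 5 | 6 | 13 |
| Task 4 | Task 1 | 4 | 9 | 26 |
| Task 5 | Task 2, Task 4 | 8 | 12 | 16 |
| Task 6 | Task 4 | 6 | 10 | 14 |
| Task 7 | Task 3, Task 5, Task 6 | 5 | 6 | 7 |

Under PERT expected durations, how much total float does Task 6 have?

2 days

te_Task 1 = (3 + 4·4 + 11)/6 = 30/6 = 5
te_Task 2 = (2 + 4·3 + 16)/6 = 30/6 = 5
te_Task 3 = (5 + 4·6 + 13)/6 = 42/6 = 7
te_Task 4 = (4 + 4·9 + 26)/6 = 66/6 = 11
te_Task 5 = (8 + 4·12 + 16)/6 = 72/6 = 12
te_Task 6 = (6 + 4·10 + 14)/6 = 60/6 = 10
te_Task 7 = (5 + 4·6 + 7)/6 = 36/6 = 6

Forward pass:
ES_Task 1 = 0; EF_Task 1 = 5
ES_Task 2 = 5; EF_Task 2 = 5+5 = 10
ES_Task 3 = 5; EF_Task 3 = 5+7 = 12
ES_Task 4 = 5; EF_Task 4 = 5+11 = 16
ES_Task 5 = max(EF_Task 2=10, EF_Task 4=16) = 16; EF_Task 5 = 16+12 = 28
ES_Task 6 = 16; EF_Task 6 = 16+10 = 26
ES_Task 7 = max(EF_Task 3=12, EF_Task 5=28, EF_Task 6=26) = 28; EF_Task 7 = 28+6 = 34
Expected project duration μ = 34 days. Critical path: Task 1 → Task 4 → Task 5 → Task 7.

Backward pass:
LF_Task 7 = 34; LS_Task 7 = 34−6 = 28
LF_Task 6 = LS_Task 7 = 28; LS_Task 6 = 28−10 = 18
LF_Task 5 = LS_Task 7 = 28; LS_Task 5 = 28−12 = 16
LF_Task 4 = min(LS_Task 5=16, LS_Task 6=18) = 16; LS_Task 4 = 16−11 = 5
LF_Task 3 = LS_Task 7 = 28; LS_Task 3 = 28−7 = 21
LF_Task 2 = LS_Task 5 = 16; LS_Task 2 = 16−5 = 11
LF_Task 1 = min(LS_Task 2=11, LS_Task 3=21, LS_Task 4=5) = 5; LS_Task 1 = 5−5 = 0
Slack_Task 6 = LS_Task 6 − ES_Task 6 = 18 − 16 = 2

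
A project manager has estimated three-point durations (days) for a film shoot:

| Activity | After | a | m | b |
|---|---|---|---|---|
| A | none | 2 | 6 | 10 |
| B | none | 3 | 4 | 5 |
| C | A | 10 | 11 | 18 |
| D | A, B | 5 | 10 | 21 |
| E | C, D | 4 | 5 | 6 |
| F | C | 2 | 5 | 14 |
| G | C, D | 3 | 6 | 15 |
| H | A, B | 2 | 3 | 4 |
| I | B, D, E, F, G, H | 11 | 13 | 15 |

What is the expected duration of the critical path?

38 days

te_A = (2 + 4·6 + 10)/6 = 36/6 = 6
te_B = (3 + 4·4 + 5)/6 = 24/6 = 4
te_C = (10 + 4·11 + 18)/6 = 72/6 = 12
te_D = (5 + 4·10 + 21)/6 = 66/6 = 11
te_E = (4 + 4·5 + 6)/6 = 30/6 = 5
te_F = (2 + 4·5 + 14)/6 = 36/6 = 6
te_G = (3 + 4·6 + 15)/6 = 42/6 = 7
te_H = (2 + 4·3 + 4)/6 = 18/6 = 3
te_I = (11 + 4·13 + 15)/6 = 78/6 = 13

Forward pass:
ES_A = 0; EF_A = 6
ES_B = 0; EF_B = 4
ES_C = 6; EF_C = 6+12 = 18
ES_D = max(EF_A=6, EF_B=4) = 6; EF_D = 6+11 = 17
ES_E = max(EF_C=18, EF_D=17) = 18; EF_E = 18+5 = 23
ES_F = 18; EF_F = 18+6 = 24
ES_G = max(EF_C=18, EF_D=17) = 18; EF_G = 18+7 = 25
ES_H = max(EF_A=6, EF_B=4) = 6; EF_H = 6+3 = 9
ES_I = max(EF_B=4, EF_D=17, EF_E=23, EF_F=24, EF_G=25, EF_H=9) = 25; EF_I = 25+13 = 38
Expected project duration μ = 38 days. Critical path: A → C → G → I.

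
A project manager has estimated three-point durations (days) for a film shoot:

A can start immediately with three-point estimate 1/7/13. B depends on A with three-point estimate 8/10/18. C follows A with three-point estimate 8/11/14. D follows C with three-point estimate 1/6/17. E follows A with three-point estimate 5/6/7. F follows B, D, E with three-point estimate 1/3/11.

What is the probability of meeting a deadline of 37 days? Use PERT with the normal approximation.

0.981

te_A = (1 + 4·7 + 13)/6 = 42/6 = 7; σ²_A = ((13−1)/6)² = 4.000
te_B = (8 + 4·10 + 18)/6 = 66/6 = 11; σ²_B = ((18−8)/6)² = 2.778
te_C = (8 + 4·11 + 14)/6 = 66/6 = 11; σ²_C = ((14−8)/6)² = 1.000
te_D = (1 + 4·6 + 17)/6 = 42/6 = 7; σ²_D = ((17−1)/6)² = 7.111
te_E = (5 + 4·6 + 7)/6 = 36/6 = 6; σ²_E = ((7−5)/6)² = 0.111
te_F = (1 + 4·3 + 11)/6 = 24/6 = 4; σ²_F = ((11−1)/6)² = 2.778

Forward pass:
ES_A = 0; EF_A = 7
ES_B = 7; EF_B = 7+11 = 18
ES_C = 7; EF_C = 7+11 = 18
ES_D = 18; EF_D = 18+7 = 25
ES_E = 7; EF_E = 7+6 = 13
ES_F = max(EF_B=18, EF_D=25, EF_E=13) = 25; EF_F = 25+4 = 29
Expected project duration μ = 29 days. Critical path: A → C → D → F.

Variance along critical path = 4.000 + 1.000 + 7.111 + 2.778 = 14.889; σ = √14.889 = 3.859 days.
Z = (37 − 29) / 3.859 = 2.073
P(T ≤ 37) = Φ(2.073) ≈ 0.981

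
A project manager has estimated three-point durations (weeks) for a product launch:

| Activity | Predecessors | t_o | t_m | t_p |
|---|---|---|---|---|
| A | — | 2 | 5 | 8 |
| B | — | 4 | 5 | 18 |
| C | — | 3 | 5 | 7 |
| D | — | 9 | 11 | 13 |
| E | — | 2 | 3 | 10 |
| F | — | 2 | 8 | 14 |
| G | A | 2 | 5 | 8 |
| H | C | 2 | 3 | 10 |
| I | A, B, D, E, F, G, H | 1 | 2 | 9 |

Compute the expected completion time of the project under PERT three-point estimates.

te_A = (2 + 4·5 + 8)/6 = 30/6 = 5
te_B = (4 + 4·5 + 18)/6 = 42/6 = 7
te_C = (3 + 4·5 + 7)/6 = 30/6 = 5
te_D = (9 + 4·11 + 13)/6 = 66/6 = 11
te_E = (2 + 4·3 + 10)/6 = 24/6 = 4
te_F = (2 + 4·8 + 14)/6 = 48/6 = 8
te_G = (2 + 4·5 + 8)/6 = 30/6 = 5
te_H = (2 + 4·3 + 10)/6 = 24/6 = 4
te_I = (1 + 4·2 + 9)/6 = 18/6 = 3

Forward pass:
ES_A = 0; EF_A = 5
ES_B = 0; EF_B = 7
ES_C = 0; EF_C = 5
ES_D = 0; EF_D = 11
ES_E = 0; EF_E = 4
ES_F = 0; EF_F = 8
ES_G = 5; EF_G = 5+5 = 10
ES_H = 5; EF_H = 5+4 = 9
ES_I = max(EF_A=5, EF_B=7, EF_D=11, EF_E=4, EF_F=8, EF_G=10, EF_H=9) = 11; EF_I = 11+3 = 14
Expected project duration μ = 14 weeks. Critical path: D → I.

14 weeks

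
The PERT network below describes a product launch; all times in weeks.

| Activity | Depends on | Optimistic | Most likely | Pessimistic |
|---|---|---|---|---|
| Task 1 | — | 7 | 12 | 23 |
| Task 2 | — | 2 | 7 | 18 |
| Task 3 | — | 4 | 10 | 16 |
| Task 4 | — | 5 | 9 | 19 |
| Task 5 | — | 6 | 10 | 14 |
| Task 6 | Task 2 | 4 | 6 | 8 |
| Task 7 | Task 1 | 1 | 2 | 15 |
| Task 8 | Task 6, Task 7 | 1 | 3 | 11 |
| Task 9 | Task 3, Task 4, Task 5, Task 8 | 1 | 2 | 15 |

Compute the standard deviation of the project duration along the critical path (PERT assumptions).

te_Task 1 = (7 + 4·12 + 23)/6 = 78/6 = 13; σ²_Task 1 = ((23−7)/6)² = 7.111
te_Task 2 = (2 + 4·7 + 18)/6 = 48/6 = 8; σ²_Task 2 = ((18−2)/6)² = 7.111
te_Task 3 = (4 + 4·10 + 16)/6 = 60/6 = 10; σ²_Task 3 = ((16−4)/6)² = 4.000
te_Task 4 = (5 + 4·9 + 19)/6 = 60/6 = 10; σ²_Task 4 = ((19−5)/6)² = 5.444
te_Task 5 = (6 + 4·10 + 14)/6 = 60/6 = 10; σ²_Task 5 = ((14−6)/6)² = 1.778
te_Task 6 = (4 + 4·6 + 8)/6 = 36/6 = 6; σ²_Task 6 = ((8−4)/6)² = 0.444
te_Task 7 = (1 + 4·2 + 15)/6 = 24/6 = 4; σ²_Task 7 = ((15−1)/6)² = 5.444
te_Task 8 = (1 + 4·3 + 11)/6 = 24/6 = 4; σ²_Task 8 = ((11−1)/6)² = 2.778
te_Task 9 = (1 + 4·2 + 15)/6 = 24/6 = 4; σ²_Task 9 = ((15−1)/6)² = 5.444

Forward pass:
ES_Task 1 = 0; EF_Task 1 = 13
ES_Task 2 = 0; EF_Task 2 = 8
ES_Task 3 = 0; EF_Task 3 = 10
ES_Task 4 = 0; EF_Task 4 = 10
ES_Task 5 = 0; EF_Task 5 = 10
ES_Task 6 = 8; EF_Task 6 = 8+6 = 14
ES_Task 7 = 13; EF_Task 7 = 13+4 = 17
ES_Task 8 = max(EF_Task 6=14, EF_Task 7=17) = 17; EF_Task 8 = 17+4 = 21
ES_Task 9 = max(EF_Task 3=10, EF_Task 4=10, EF_Task 5=10, EF_Task 8=21) = 21; EF_Task 9 = 21+4 = 25
Expected project duration μ = 25 weeks. Critical path: Task 1 → Task 7 → Task 8 → Task 9.

Variance along critical path = 7.111 + 5.444 + 2.778 + 5.444 = 20.778
σ = √20.778 = 4.558 weeks

4.56 weeks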